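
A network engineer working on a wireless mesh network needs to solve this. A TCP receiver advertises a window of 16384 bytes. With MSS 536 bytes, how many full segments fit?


Given: RWND = 16384 bytes, MSS = 536 bytes
Full segments = floor(RWND / MSS)
Full segments = floor(16384 / 536)
Full segments = floor(30.5672) = 30

30


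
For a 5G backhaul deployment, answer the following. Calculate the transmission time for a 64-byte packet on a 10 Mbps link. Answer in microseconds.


Given: packet = 64 bytes, bandwidth = 10 Mbps
Packet in bits = 64 * 8 = 512 bits
Bandwidth = 10 * 10^6 = 10000000 bps
Time = 512 / 10000000 seconds
Time in us = 512 * 10^6 / 10000000 = 51.2

51.2


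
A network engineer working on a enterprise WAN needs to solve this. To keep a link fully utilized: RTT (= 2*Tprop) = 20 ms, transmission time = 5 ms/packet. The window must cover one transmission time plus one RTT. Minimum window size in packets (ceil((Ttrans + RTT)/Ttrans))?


Given: Ttrans = 5 ms, RTT = 20 ms (= 2 * Tprop, Tprop = 10 ms)
Time until first ACK returns = Ttrans + RTT = 5 + 20 = 25 ms
Need W * Ttrans >= Ttrans + RTT  ->  W >= (Ttrans + RTT) / Ttrans
(Ttrans + RTT) / Ttrans = 25 / 5 = 5
W_min = ceil(5) = 5

5


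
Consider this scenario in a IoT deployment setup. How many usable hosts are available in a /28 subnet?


Given: subnet mask /28
Host bits = 32 - 28 = 4
Total addresses = 2^4 = 16
Usable hosts = 16 - 2 (network + broadcast) = 14

14


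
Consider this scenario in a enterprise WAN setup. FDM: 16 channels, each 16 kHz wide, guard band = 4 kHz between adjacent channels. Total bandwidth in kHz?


Given: 16 channels, 16 kHz each, guard = 4 kHz
Channel bandwidth = 16 * 16 = 256 kHz
Guard bands = 15 gaps * 4 kHz = 60 kHz
Total = 256 + 60 = 316 kHz

316


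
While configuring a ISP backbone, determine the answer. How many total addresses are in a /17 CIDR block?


Given: CIDR prefix /17
Host bits = 32 - 17 = 15
Total addresses = 2^15 = 32768

32768


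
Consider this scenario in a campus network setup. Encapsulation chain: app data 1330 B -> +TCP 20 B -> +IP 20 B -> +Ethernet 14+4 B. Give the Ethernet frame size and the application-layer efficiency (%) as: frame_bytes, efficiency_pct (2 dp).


TCP segment = 1330 + 20 = 1350 B
IP packet = 1350 + 20 = 1370 B
Ethernet frame = 1370 + 14 + 4 = 1388 B
Efficiency = app / frame = 1330 / 1388 = 0.958213 = 95.8213% -> 95.82% (2 dp)

1388, 95.82


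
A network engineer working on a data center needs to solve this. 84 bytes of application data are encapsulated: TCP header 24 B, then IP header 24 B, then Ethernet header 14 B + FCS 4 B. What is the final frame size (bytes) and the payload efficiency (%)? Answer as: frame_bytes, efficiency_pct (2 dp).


TCP segment = 84 + 24 = 108 B
IP packet = 108 + 24 = 132 B
Ethernet frame = 132 + 14 + 4 = 150 B
Efficiency = app / frame = 84 / 150 = 0.560000 = 56.0000% -> 56.00% (2 dp)

150, 56.00


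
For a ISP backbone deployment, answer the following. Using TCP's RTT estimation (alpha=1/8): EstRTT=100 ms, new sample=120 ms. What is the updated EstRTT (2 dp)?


Given: EstRTT = 100 ms, SampleRTT = 120 ms, alpha = 1/8
New EstRTT = (1 - alpha) * EstRTT + alpha * SampleRTT
(7/8) * 100 = 87.5
(1/8) * 120 = 15
New EstRTT = 87.5 + 15 = 102.5 ms -> 102.50 ms (2 dp)

102.50


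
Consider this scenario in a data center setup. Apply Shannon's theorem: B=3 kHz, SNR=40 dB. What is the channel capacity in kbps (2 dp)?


Given: B = 3 kHz, SNR = 40 dB
SNR linear = 10^(40/10) = 10000
1 + SNR = 10001
log2(10001) = 13.2878566418
C = 3 * 1000 * 13.2878566418 = 39863.5699 bps
C = 39.863570 kbps -> 39.86 kbps (2 dp)

39.86


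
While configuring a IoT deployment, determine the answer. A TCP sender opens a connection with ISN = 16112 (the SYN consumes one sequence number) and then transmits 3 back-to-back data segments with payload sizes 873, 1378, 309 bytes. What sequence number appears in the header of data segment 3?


The SYN occupies sequence number ISN = 16112, so the first data byte is ISN + 1 = 16113.
SEQ of data segment i = (ISN + 1) + sum of payload sizes of segments 1..i-1.
Segment 1: SEQ = 16113, payload = 873 bytes
Segment 2: SEQ = 16986, payload = 1378 bytes
Segment 3: SEQ = 18364, payload = 309 bytes
SEQ of segment 3 = 16113 + 873 + 1378 = 18364

18364


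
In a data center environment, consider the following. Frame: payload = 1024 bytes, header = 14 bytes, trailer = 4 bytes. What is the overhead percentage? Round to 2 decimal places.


Given: payload = 1024 B, header = 14 B, trailer = 4 B
Overhead bytes = header + trailer = 14 + 4 = 18
Total frame = payload + overhead = 1024 + 18 = 1042
Overhead % = 18 / 1042 * 100 = 1.7274% -> 1.73% (2 dp)

1.73


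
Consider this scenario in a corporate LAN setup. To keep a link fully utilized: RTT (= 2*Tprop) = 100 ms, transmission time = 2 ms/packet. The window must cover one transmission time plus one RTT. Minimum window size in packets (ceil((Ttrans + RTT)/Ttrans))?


Given: Ttrans = 2 ms, RTT = 100 ms (= 2 * Tprop, Tprop = 50 ms)
Time until first ACK returns = Ttrans + RTT = 2 + 100 = 102 ms
Need W * Ttrans >= Ttrans + RTT  ->  W >= (Ttrans + RTT) / Ttrans
(Ttrans + RTT) / Ttrans = 102 / 2 = 51
W_min = ceil(51) = 51

51


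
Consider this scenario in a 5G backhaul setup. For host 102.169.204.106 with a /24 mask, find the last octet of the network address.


Given: IP = 102.169.204.106, prefix = /24
Subnet mask = 255.255.255.0
Last octet of IP: 106
Last octet of mask: 0
Network last octet = 106 AND 0 = 0

0


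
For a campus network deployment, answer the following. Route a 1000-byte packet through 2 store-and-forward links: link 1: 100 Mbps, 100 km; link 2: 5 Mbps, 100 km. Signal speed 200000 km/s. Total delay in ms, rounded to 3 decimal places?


Packet = 1000 bytes = 8000 bits. Store-and-forward: sum (t_trans + t_prop) per link.
Link 1: t_trans = 8000/(100*10^6) s = 0.0800 ms; t_prop = 100/200000 s = 0.5000 ms; subtotal = 0.5800 ms
Link 2: t_trans = 8000/(5*10^6) s = 1.6000 ms; t_prop = 100/200000 s = 0.5000 ms; subtotal = 2.1000 ms
End-to-end = 0.5800 + 2.1000 = 2.6800 ms -> 2.680 ms (3 dp)

2.680


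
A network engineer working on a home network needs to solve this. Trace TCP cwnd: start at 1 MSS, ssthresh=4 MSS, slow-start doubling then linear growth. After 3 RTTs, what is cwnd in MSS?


RTT 0: cwnd = 1 MSS (initial)
RTT 1: cwnd = 2 MSS (slow start, doubled)
RTT 2: cwnd = 4 MSS (slow start, doubled)
RTT 3: cwnd = 5 MSS (congestion avoidance, +1)

5


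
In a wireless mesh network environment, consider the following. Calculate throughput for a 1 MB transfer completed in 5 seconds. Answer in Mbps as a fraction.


Given: file = 1 MB, time = 5 s
File in Mb = 1 * 8 = 8 Mb
Throughput = 8 / 5 Mbps
Throughput = 8/5 Mbps

8/5


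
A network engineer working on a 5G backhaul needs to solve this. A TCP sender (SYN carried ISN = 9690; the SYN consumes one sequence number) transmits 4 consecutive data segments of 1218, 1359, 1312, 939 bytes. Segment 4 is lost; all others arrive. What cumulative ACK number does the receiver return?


SYN uses sequence number 9690; first data byte = ISN + 1 = 9691.
Segment 1: SEQ = 9691, len = 1218 B, covers [9691, 10908]
Segment 2: SEQ = 10909, len = 1359 B, covers [10909, 12267]
Segment 3: SEQ = 12268, len = 1312 B, covers [12268, 13579]
Segment 4: SEQ = 13580, len = 939 B, covers [13580, 14518] [LOST]
In-order data received: bytes [9691, 13579] (segments 1..3).
Segment 4 missing -> gap begins at byte 13580.
Cumulative ACK = next expected in-order byte = 9691 + 1218 + 1359 + 1312 = 13580

13580


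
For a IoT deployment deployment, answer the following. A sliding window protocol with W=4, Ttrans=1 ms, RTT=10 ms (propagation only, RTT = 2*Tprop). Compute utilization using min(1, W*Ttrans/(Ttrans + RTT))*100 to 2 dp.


Given: W = 4, Ttrans = 1 ms, RTT = 10 ms (= 2 * Tprop, Tprop = 5 ms)
Cycle time = Ttrans + RTT = 1 + 10 = 11 ms (first packet sent until its ACK returns)
W * Ttrans = 4 * 1 = 4 ms of sending per cycle
W * Ttrans / (Ttrans + RTT) = 4 / 11 = 0.363636
U = min(1, 0.363636) = 0.363636
U% = 36.36%

36.36


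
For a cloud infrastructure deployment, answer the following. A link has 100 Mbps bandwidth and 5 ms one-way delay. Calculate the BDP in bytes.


Given: bandwidth = 100 Mbps, delay = 5 ms
BDP in bits = 100 * 10^6 * 5 / 1000
BDP in bits = 500000
BDP in bytes = 500000 / 8 = 62500

62500


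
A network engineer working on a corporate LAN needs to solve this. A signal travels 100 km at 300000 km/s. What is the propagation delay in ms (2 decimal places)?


Given: distance = 100 km, speed = 300000 km/s
Delay = distance / speed = 100 / 300000 seconds
Delay in ms = 100 * 1000 / 300000
Delay = 0.3333 ms
Rounded to 2 dp = 0.33 ms

0.33


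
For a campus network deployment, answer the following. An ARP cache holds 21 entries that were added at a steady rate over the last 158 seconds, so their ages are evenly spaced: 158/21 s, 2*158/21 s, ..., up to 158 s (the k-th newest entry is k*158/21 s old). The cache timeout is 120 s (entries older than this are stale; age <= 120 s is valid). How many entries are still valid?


Ages are k * 158/21 s for k = 1..21 (spacing = 7.5238 s).
Entry k is valid iff k * 158/21 <= 120 iff k <= 21 * 120 / 158 = 15.9494
n_valid = floor(15.9494) = 15
(n_stale = 21 - 15 = 6)

15


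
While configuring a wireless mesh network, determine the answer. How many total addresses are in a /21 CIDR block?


Given: CIDR prefix /21
Host bits = 32 - 21 = 11
Total addresses = 2^11 = 2048

2048


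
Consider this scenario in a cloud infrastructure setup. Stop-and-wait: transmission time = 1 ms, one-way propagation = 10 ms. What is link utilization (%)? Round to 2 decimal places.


Given: Ttrans = 1 ms, Tprop = 10 ms
RTT = 2 * Tprop = 2 * 10 = 20 ms
U = Ttrans / (Ttrans + RTT)
U = 1 / (1 + 20)
U = 1 / 21 = 0.047619
U% = 4.76%

4.76


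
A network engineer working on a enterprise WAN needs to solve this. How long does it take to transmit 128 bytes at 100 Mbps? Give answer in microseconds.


Given: packet = 128 bytes, bandwidth = 100 Mbps
Packet in bits = 128 * 8 = 1024 bits
Bandwidth = 100 * 10^6 = 100000000 bps
Time = 1024 / 100000000 seconds
Time in us = 1024 * 10^6 / 100000000 = 10.24

10.24


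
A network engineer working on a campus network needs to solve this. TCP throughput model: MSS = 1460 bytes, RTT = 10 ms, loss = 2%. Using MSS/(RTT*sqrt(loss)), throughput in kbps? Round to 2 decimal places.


Given: MSS = 1460 bytes, RTT = 10 ms, loss = 2%
RTT in seconds = 10 / 1000 = 0.01
Loss rate = 2% = 0.02
sqrt(loss) = sqrt(0.02) = 0.141421356237
Throughput (bytes/s) = 1460 / (0.01 * 0.141421356237) = 1032375.9005
Throughput (kbps) = 1032375.9005 * 8 / 1000 = 8259.007204 -> 8259.01 kbps (2 dp)

8259.01


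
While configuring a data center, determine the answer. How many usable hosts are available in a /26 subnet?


Given: subnet mask /26
Host bits = 32 - 26 = 6
Total addresses = 2^6 = 64
Usable hosts = 64 - 2 (network + broadcast) = 62

62


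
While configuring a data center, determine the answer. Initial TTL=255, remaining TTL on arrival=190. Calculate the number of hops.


Given: initial TTL = 255, received TTL = 190
Hops = initial TTL - received TTL
Hops = 255 - 190 = 65

65


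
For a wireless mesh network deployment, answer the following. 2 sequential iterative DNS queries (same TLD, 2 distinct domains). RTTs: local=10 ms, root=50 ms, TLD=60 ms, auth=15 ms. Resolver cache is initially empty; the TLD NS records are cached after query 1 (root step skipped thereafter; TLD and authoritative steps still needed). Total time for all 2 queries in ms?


Lookup 1 (cold cache): local + root + TLD + auth = 10 + 50 + 60 + 15 = 135 ms
Lookups 2..2 (TLD NS cached -> skip root; new domain -> still ask TLD and auth): local + TLD + auth = 10 + 60 + 15 = 85 ms each
Remaining 1 lookups: 1 * 85 = 85 ms
Total = 135 + 85 = 220 ms

220


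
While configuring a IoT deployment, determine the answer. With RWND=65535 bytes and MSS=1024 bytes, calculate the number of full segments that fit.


Given: RWND = 65535 bytes, MSS = 1024 bytes
Full segments = floor(RWND / MSS)
Full segments = floor(65535 / 1024)
Full segments = floor(63.999) = 63

63


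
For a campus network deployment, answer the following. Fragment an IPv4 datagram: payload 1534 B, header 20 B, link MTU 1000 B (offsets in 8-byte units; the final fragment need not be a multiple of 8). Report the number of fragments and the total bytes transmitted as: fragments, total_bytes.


Max data per non-final fragment = floor((MTU - header)/8)*8 = floor((1000 - 20)/8)*8 = floor(980/8)*8 = 976 B
Final fragment needs no 8-byte alignment: it can carry up to MTU - header = 980 B
Non-final fragments needed = ceil((payload - 980) / 976) = ceil(554/976) = ceil(0.5676) = 1
Number of fragments = 1 + 1 = 2
Fragment sizes (data): 1 * 976 B + 558 B (last, 558 <= 980 OK)
Total bytes sent = payload + n_frags * header = 1534 + 2*20 = 1534 + 40 = 1574 B

2, 1574


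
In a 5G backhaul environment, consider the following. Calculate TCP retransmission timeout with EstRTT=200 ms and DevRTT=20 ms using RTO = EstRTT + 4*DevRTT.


Given: EstRTT = 200 ms, DevRTT = 20 ms
Timeout = EstRTT + 4 * DevRTT
4 * DevRTT = 4 * 20 = 80
Timeout = 200 + 80 = 280 ms

280


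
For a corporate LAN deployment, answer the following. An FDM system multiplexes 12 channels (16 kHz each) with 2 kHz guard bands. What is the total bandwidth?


Given: 12 channels, 16 kHz each, guard = 2 kHz
Channel bandwidth = 12 * 16 = 192 kHz
Guard bands = 11 gaps * 2 kHz = 22 kHz
Total = 192 + 22 = 214 kHz

214


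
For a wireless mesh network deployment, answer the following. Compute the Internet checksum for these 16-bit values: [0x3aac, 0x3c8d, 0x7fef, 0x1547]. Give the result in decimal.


Given words: [0x3aac, 0x3c8d, 0x7fef, 0x1547]
Step 1: Sum all words
Raw sum = 15020 + 15501 + 32751 + 5447 = 68719
Step 2: Fold carry: (3183 + 1) = 3184
One's complement = ~3184 & 0xFFFF = 62351

62351


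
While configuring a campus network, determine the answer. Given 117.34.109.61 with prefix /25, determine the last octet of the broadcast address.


Given: IP = 117.34.109.61, prefix = /25
Host bits = 32 - 25 = 7
Network last octet = 61 AND mask = 0
Host part size = 2^7 - 1 = 127
Broadcast last octet = 0 OR 127 = 127

127


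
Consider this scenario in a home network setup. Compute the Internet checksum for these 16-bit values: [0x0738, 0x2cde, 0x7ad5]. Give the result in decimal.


Given words: [0x0738, 0x2cde, 0x7ad5]
Step 1: Sum all words
Raw sum = 1848 + 11486 + 31445 = 44779
One's complement = ~44779 & 0xFFFF = 20756

20756


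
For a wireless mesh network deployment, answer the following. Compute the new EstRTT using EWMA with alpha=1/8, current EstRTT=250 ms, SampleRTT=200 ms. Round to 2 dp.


Given: EstRTT = 250 ms, SampleRTT = 200 ms, alpha = 1/8
New EstRTT = (1 - alpha) * EstRTT + alpha * SampleRTT
(7/8) * 250 = 218.75
(1/8) * 200 = 25
New EstRTT = 218.75 + 25 = 243.75 ms -> 243.75 ms (2 dp)

243.75


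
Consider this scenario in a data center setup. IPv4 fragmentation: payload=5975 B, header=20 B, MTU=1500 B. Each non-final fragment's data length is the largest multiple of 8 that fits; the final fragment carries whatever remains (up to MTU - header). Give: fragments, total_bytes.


Max data per non-final fragment = floor((MTU - header)/8)*8 = floor((1500 - 20)/8)*8 = floor(1480/8)*8 = 1480 B
Final fragment needs no 8-byte alignment: it can carry up to MTU - header = 1480 B
Non-final fragments needed = ceil((payload - 1480) / 1480) = ceil(4495/1480) = ceil(3.0372) = 4
Number of fragments = 4 + 1 = 5
Fragment sizes (data): 4 * 1480 B + 55 B (last, 55 <= 1480 OK)
Total bytes sent = payload + n_frags * header = 5975 + 5*20 = 5975 + 100 = 6075 B

5, 6075


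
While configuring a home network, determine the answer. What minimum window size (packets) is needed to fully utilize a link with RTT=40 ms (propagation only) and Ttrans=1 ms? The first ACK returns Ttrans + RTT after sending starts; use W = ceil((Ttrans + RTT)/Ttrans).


Given: Ttrans = 1 ms, RTT = 40 ms (= 2 * Tprop, Tprop = 20 ms)
Time until first ACK returns = Ttrans + RTT = 1 + 40 = 41 ms
Need W * Ttrans >= Ttrans + RTT  ->  W >= (Ttrans + RTT) / Ttrans
(Ttrans + RTT) / Ttrans = 41 / 1 = 41
W_min = ceil(41) = 41

41


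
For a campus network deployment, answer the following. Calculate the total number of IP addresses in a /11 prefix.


Given: CIDR prefix /11
Host bits = 32 - 11 = 21
Total addresses = 2^21 = 2097152

2097152


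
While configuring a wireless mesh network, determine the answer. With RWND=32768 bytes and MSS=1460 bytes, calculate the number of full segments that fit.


Given: RWND = 32768 bytes, MSS = 1460 bytes
Full segments = floor(RWND / MSS)
Full segments = floor(32768 / 1460)
Full segments = floor(22.4438) = 22

22


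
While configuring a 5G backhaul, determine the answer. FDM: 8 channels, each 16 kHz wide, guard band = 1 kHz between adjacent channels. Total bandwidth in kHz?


Given: 8 channels, 16 kHz each, guard = 1 kHz
Channel bandwidth = 8 * 16 = 128 kHz
Guard bands = 7 gaps * 1 kHz = 7 kHz
Total = 128 + 7 = 135 kHz

135


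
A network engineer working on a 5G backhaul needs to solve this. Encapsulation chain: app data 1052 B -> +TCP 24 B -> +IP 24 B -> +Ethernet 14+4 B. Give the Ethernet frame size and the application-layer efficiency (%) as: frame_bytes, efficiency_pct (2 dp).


TCP segment = 1052 + 24 = 1076 B
IP packet = 1076 + 24 = 1100 B
Ethernet frame = 1100 + 14 + 4 = 1118 B
Efficiency = app / frame = 1052 / 1118 = 0.940966 = 94.0966% -> 94.10% (2 dp)

1118, 94.10


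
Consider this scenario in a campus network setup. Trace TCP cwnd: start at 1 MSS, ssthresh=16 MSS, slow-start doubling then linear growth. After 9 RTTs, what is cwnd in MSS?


RTT 0: cwnd = 1 MSS (initial)
RTT 1: cwnd = 2 MSS (slow start, doubled)
RTT 2: cwnd = 4 MSS (slow start, doubled)
RTT 3: cwnd = 8 MSS (slow start, doubled)
RTT 4: cwnd = 16 MSS (slow start, doubled)
RTT 5: cwnd = 17 MSS (congestion avoidance, +1)
RTT 6: cwnd = 18 MSS (congestion avoidance, +1)
RTT 7: cwnd = 19 MSS (congestion avoidance, +1)
RTT 8: cwnd = 20 MSS (congestion avoidance, +1)
RTT 9: cwnd = 21 MSS (congestion avoidance, +1)

21


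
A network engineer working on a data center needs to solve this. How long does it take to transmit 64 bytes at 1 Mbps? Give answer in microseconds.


Given: packet = 64 bytes, bandwidth = 1 Mbps
Packet in bits = 64 * 8 = 512 bits
Bandwidth = 1 * 10^6 = 1000000 bps
Time = 512 / 1000000 seconds
Time in us = 512 * 10^6 / 1000000 = 512

512


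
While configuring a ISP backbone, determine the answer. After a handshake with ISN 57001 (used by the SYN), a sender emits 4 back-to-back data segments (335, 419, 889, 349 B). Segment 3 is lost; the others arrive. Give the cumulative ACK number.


SYN uses sequence number 57001; first data byte = ISN + 1 = 57002.
Segment 1: SEQ = 57002, len = 335 B, covers [57002, 57336]
Segment 2: SEQ = 57337, len = 419 B, covers [57337, 57755]
Segment 3: SEQ = 57756, len = 889 B, covers [57756, 58644] [LOST]
Segment 4: SEQ = 58645, len = 349 B, covers [58645, 58993]
In-order data received: bytes [57002, 57755] (segments 1..2).
Segment 3 missing -> gap begins at byte 57756; later segments buffered out of order.
Cumulative ACK = next expected in-order byte = 57002 + 335 + 419 = 57756

57756


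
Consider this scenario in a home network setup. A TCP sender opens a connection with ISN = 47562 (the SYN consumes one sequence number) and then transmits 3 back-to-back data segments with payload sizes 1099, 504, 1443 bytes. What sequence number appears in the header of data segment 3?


The SYN occupies sequence number ISN = 47562, so the first data byte is ISN + 1 = 47563.
SEQ of data segment i = (ISN + 1) + sum of payload sizes of segments 1..i-1.
Segment 1: SEQ = 47563, payload = 1099 bytes
Segment 2: SEQ = 48662, payload = 504 bytes
Segment 3: SEQ = 49166, payload = 1443 bytes
SEQ of segment 3 = 47563 + 1099 + 504 = 49166

49166


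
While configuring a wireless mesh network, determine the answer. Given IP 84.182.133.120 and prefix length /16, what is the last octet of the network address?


Given: IP = 84.182.133.120, prefix = /16
Subnet mask = 255.255.0.0
Last octet of IP: 120
Last octet of mask: 0
Network last octet = 120 AND 0 = 0

0


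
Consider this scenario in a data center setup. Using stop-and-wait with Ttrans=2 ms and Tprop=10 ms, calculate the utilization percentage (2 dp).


Given: Ttrans = 2 ms, Tprop = 10 ms
RTT = 2 * Tprop = 2 * 10 = 20 ms
U = Ttrans / (Ttrans + RTT)
U = 2 / (2 + 20)
U = 2 / 22 = 0.090909
U% = 9.09%

9.09


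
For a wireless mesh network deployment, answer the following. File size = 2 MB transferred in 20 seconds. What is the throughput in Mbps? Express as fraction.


Given: file = 2 MB, time = 20 s
File in Mb = 2 * 8 = 16 Mb
Throughput = 16 / 20 Mbps
Throughput = 4/5 Mbps

4/5


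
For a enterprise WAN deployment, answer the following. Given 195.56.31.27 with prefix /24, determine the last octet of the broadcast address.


Given: IP = 195.56.31.27, prefix = /24
Host bits = 32 - 24 = 8
Network last octet = 27 AND mask = 0
Host part size = 2^8 - 1 = 255
Broadcast last octet = 0 OR 255 = 255

255


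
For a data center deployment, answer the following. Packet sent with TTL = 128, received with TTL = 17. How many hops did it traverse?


Given: initial TTL = 128, received TTL = 17
Hops = initial TTL - received TTL
Hops = 128 - 17 = 111

111


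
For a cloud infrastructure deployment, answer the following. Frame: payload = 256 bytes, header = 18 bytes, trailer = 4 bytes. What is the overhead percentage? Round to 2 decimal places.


Given: payload = 256 B, header = 18 B, trailer = 4 B
Overhead bytes = header + trailer = 18 + 4 = 22
Total frame = payload + overhead = 256 + 22 = 278
Overhead % = 22 / 278 * 100 = 7.9137% -> 7.91% (2 dp)

7.91


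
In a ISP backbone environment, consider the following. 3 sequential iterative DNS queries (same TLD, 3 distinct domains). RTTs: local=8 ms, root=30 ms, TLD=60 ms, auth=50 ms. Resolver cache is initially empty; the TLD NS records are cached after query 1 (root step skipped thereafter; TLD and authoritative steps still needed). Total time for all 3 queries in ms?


Lookup 1 (cold cache): local + root + TLD + auth = 8 + 30 + 60 + 50 = 148 ms
Lookups 2..3 (TLD NS cached -> skip root; new domain -> still ask TLD and auth): local + TLD + auth = 8 + 60 + 50 = 118 ms each
Remaining 2 lookups: 2 * 118 = 236 ms
Total = 148 + 236 = 384 ms

384


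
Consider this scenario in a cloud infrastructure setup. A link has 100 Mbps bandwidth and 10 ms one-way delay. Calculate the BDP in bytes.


Given: bandwidth = 100 Mbps, delay = 10 ms
BDP in bits = 100 * 10^6 * 10 / 1000
BDP in bits = 1000000
BDP in bytes = 1000000 / 8 = 125000

125000


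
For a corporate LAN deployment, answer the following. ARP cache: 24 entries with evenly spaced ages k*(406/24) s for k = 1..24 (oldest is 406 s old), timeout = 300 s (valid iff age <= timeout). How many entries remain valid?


Ages are k * 406/24 s for k = 1..24 (spacing = 16.9167 s).
Entry k is valid iff k * 406/24 <= 300 iff k <= 24 * 300 / 406 = 17.7340
n_valid = floor(17.7340) = 17
(n_stale = 24 - 17 = 7)

17


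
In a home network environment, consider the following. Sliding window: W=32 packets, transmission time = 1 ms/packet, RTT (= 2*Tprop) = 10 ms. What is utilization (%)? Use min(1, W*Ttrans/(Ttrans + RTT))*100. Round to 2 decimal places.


Given: W = 32, Ttrans = 1 ms, RTT = 10 ms (= 2 * Tprop, Tprop = 5 ms)
Cycle time = Ttrans + RTT = 1 + 10 = 11 ms (first packet sent until its ACK returns)
W * Ttrans = 32 * 1 = 32 ms of sending per cycle
W * Ttrans / (Ttrans + RTT) = 32 / 11 = 2.909091
U = min(1, 2.909091) = 1.000000
U% = 100.00%

100.00


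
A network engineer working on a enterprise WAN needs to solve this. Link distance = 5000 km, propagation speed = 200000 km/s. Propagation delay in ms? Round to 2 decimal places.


Given: distance = 5000 km, speed = 200000 km/s
Delay = distance / speed = 5000 / 200000 seconds
Delay in ms = 5000 * 1000 / 200000
Delay = 25.0000 ms
Rounded to 2 dp = 25.00 ms

25.00


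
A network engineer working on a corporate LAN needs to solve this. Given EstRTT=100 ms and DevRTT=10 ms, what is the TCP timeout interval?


Given: EstRTT = 100 ms, DevRTT = 10 ms
Timeout = EstRTT + 4 * DevRTT
4 * DevRTT = 4 * 10 = 40
Timeout = 100 + 40 = 140 ms

140


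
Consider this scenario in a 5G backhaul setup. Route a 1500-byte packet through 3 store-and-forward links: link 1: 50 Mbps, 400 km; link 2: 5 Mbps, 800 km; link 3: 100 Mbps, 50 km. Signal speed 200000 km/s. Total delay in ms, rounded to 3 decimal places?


Packet = 1500 bytes = 12000 bits. Store-and-forward: sum (t_trans + t_prop) per link.
Link 1: t_trans = 12000/(50*10^6) s = 0.2400 ms; t_prop = 400/200000 s = 2.0000 ms; subtotal = 2.2400 ms
Link 2: t_trans = 12000/(5*10^6) s = 2.4000 ms; t_prop = 800/200000 s = 4.0000 ms; subtotal = 6.4000 ms
Link 3: t_trans = 12000/(100*10^6) s = 0.1200 ms; t_prop = 50/200000 s = 0.2500 ms; subtotal = 0.3700 ms
End-to-end = 2.2400 + 6.4000 + 0.3700 = 9.0100 ms -> 9.010 ms (3 dp)

9.010


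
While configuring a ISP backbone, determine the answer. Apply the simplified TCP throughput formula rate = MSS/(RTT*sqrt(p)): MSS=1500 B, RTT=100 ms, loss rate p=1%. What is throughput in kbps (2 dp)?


Given: MSS = 1500 bytes, RTT = 100 ms, loss = 1%
RTT in seconds = 100 / 1000 = 0.1
Loss rate = 1% = 0.01
sqrt(loss) = sqrt(0.01) = 0.1
Throughput (bytes/s) = 1500 / (0.1 * 0.1) = 150000.0000
Throughput (kbps) = 150000.0000 * 8 / 1000 = 1200.000000 -> 1200.00 kbps (2 dp)

1200.00


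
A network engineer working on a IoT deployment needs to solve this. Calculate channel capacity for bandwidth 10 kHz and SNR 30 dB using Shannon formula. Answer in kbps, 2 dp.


Given: B = 10 kHz, SNR = 30 dB
SNR linear = 10^(30/10) = 1000
1 + SNR = 1001
log2(1001) = 9.9672262588
C = 10 * 1000 * 9.9672262588 = 99672.2626 bps
C = 99.672263 kbps -> 99.67 kbps (2 dp)

99.67


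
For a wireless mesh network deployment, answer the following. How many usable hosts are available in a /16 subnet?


Given: subnet mask /16
Host bits = 32 - 16 = 16
Total addresses = 2^16 = 65536
Usable hosts = 65536 - 2 (network + broadcast) = 65534

65534


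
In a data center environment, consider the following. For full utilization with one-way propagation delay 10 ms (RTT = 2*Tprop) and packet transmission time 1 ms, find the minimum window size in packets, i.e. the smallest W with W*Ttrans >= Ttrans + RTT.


Given: Ttrans = 1 ms, RTT = 20 ms (= 2 * Tprop, Tprop = 10 ms)
Time until first ACK returns = Ttrans + RTT = 1 + 20 = 21 ms
Need W * Ttrans >= Ttrans + RTT  ->  W >= (Ttrans + RTT) / Ttrans
(Ttrans + RTT) / Ttrans = 21 / 1 = 21
W_min = ceil(21) = 21

21


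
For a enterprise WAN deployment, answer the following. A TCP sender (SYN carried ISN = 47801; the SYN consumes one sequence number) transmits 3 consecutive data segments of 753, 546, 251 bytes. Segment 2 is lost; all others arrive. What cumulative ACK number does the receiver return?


SYN uses sequence number 47801; first data byte = ISN + 1 = 47802.
Segment 1: SEQ = 47802, len = 753 B, covers [47802, 48554]
Segment 2: SEQ = 48555, len = 546 B, covers [48555, 49100] [LOST]
Segment 3: SEQ = 49101, len = 251 B, covers [49101, 49351]
In-order data received: bytes [47802, 48554] (segments 1..1).
Segment 2 missing -> gap begins at byte 48555; later segments buffered out of order.
Cumulative ACK = next expected in-order byte = 47802 + 753 = 48555

48555


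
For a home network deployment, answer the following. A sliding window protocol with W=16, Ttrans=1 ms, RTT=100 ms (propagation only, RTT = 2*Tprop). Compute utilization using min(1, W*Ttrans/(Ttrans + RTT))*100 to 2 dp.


Given: W = 16, Ttrans = 1 ms, RTT = 100 ms (= 2 * Tprop, Tprop = 50 ms)
Cycle time = Ttrans + RTT = 1 + 100 = 101 ms (first packet sent until its ACK returns)
W * Ttrans = 16 * 1 = 16 ms of sending per cycle
W * Ttrans / (Ttrans + RTT) = 16 / 101 = 0.158416
U = min(1, 0.158416) = 0.158416
U% = 15.84%

15.84


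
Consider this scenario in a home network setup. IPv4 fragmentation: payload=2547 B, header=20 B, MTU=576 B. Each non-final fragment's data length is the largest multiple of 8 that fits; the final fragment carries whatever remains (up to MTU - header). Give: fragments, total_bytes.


Max data per non-final fragment = floor((MTU - header)/8)*8 = floor((576 - 20)/8)*8 = floor(556/8)*8 = 552 B
Final fragment needs no 8-byte alignment: it can carry up to MTU - header = 556 B
Non-final fragments needed = ceil((payload - 556) / 552) = ceil(1991/552) = ceil(3.6069) = 4
Number of fragments = 4 + 1 = 5
Fragment sizes (data): 4 * 552 B + 339 B (last, 339 <= 556 OK)
Total bytes sent = payload + n_frags * header = 2547 + 5*20 = 2547 + 100 = 2647 B

5, 2647


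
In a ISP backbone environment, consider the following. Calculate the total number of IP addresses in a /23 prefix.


Given: CIDR prefix /23
Host bits = 32 - 23 = 9
Total addresses = 2^9 = 512

512


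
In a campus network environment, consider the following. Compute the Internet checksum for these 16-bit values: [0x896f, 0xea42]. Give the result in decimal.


Given words: [0x896f, 0xea42]
Step 1: Sum all words
Raw sum = 35183 + 59970 = 95153
Step 2: Fold carry: (29617 + 1) = 29618
One's complement = ~29618 & 0xFFFF = 35917

35917


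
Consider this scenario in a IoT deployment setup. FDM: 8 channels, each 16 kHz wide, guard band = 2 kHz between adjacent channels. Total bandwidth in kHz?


Given: 8 channels, 16 kHz each, guard = 2 kHz
Channel bandwidth = 8 * 16 = 128 kHz
Guard bands = 7 gaps * 2 kHz = 14 kHz
Total = 128 + 14 = 142 kHz

142


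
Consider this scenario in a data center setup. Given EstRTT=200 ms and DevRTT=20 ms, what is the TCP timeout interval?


Given: EstRTT = 200 ms, DevRTT = 20 ms
Timeout = EstRTT + 4 * DevRTT
4 * DevRTT = 4 * 20 = 80
Timeout = 200 + 80 = 280 ms

280


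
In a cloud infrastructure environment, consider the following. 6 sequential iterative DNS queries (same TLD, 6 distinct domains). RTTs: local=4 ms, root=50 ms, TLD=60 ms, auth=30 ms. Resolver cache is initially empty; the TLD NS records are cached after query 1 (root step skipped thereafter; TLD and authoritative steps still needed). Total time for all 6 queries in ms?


Lookup 1 (cold cache): local + root + TLD + auth = 4 + 50 + 60 + 30 = 144 ms
Lookups 2..6 (TLD NS cached -> skip root; new domain -> still ask TLD and auth): local + TLD + auth = 4 + 60 + 30 = 94 ms each
Remaining 5 lookups: 5 * 94 = 470 ms
Total = 144 + 470 = 614 ms

614


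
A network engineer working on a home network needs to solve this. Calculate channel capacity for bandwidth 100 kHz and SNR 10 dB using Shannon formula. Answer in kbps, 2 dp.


Given: B = 100 kHz, SNR = 10 dB
SNR linear = 10^(10/10) = 10
1 + SNR = 11
log2(11) = 3.4594316186
C = 100 * 1000 * 3.4594316186 = 345943.1619 bps
C = 345.943162 kbps -> 345.94 kbps (2 dp)

345.94


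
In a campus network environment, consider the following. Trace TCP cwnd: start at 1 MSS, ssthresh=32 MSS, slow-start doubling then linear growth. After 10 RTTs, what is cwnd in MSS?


RTT 0: cwnd = 1 MSS (initial)
RTT 1: cwnd = 2 MSS (slow start, doubled)
RTT 2: cwnd = 4 MSS (slow start, doubled)
RTT 3: cwnd = 8 MSS (slow start, doubled)
RTT 4: cwnd = 16 MSS (slow start, doubled)
RTT 5: cwnd = 32 MSS (slow start, doubled)
RTT 6: cwnd = 33 MSS (congestion avoidance, +1)
RTT 7: cwnd = 34 MSS (congestion avoidance, +1)
RTT 8: cwnd = 35 MSS (congestion avoidance, +1)
RTT 9: cwnd = 36 MSS (congestion avoidance, +1)
RTT 10: cwnd = 37 MSS (congestion avoidance, +1)

37


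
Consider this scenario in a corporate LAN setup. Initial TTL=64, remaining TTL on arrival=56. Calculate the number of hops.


Given: initial TTL = 64, received TTL = 56
Hops = initial TTL - received TTL
Hops = 64 - 56 = 8

8


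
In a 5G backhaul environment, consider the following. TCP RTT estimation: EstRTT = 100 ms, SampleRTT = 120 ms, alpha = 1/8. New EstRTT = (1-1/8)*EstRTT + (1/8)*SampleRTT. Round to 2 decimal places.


Given: EstRTT = 100 ms, SampleRTT = 120 ms, alpha = 1/8
New EstRTT = (1 - alpha) * EstRTT + alpha * SampleRTT
(7/8) * 100 = 87.5
(1/8) * 120 = 15
New EstRTT = 87.5 + 15 = 102.5 ms -> 102.50 ms (2 dp)

102.50


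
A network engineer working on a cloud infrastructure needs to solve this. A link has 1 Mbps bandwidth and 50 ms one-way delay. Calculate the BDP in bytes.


Given: bandwidth = 1 Mbps, delay = 50 ms
BDP in bits = 1 * 10^6 * 50 / 1000
BDP in bits = 50000
BDP in bytes = 50000 / 8 = 6250

6250


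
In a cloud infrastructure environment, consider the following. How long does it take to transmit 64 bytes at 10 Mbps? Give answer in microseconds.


Given: packet = 64 bytes, bandwidth = 10 Mbps
Packet in bits = 64 * 8 = 512 bits
Bandwidth = 10 * 10^6 = 10000000 bps
Time = 512 / 10000000 seconds
Time in us = 512 * 10^6 / 10000000 = 51.2

51.2


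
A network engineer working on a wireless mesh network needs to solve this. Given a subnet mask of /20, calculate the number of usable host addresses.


Given: subnet mask /20
Host bits = 32 - 20 = 12
Total addresses = 2^12 = 4096
Usable hosts = 4096 - 2 (network + broadcast) = 4094

4094


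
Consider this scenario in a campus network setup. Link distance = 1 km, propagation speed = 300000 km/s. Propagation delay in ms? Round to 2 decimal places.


Given: distance = 1 km, speed = 300000 km/s
Delay = distance / speed = 1 / 300000 seconds
Delay in ms = 1 * 1000 / 300000
Delay = 0.0033 ms
Rounded to 2 dp = 0.00 ms

0.00


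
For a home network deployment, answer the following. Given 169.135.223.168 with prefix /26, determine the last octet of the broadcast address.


Given: IP = 169.135.223.168, prefix = /26
Host bits = 32 - 26 = 6
Network last octet = 168 AND mask = 128
Host part size = 2^6 - 1 = 63
Broadcast last octet = 128 OR 63 = 191

191


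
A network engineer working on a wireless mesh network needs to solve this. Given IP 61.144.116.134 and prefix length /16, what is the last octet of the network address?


Given: IP = 61.144.116.134, prefix = /16
Subnet mask = 255.255.0.0
Last octet of IP: 134
Last octet of mask: 0
Network last octet = 134 AND 0 = 0

0


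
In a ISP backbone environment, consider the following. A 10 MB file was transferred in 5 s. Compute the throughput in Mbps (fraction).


Given: file = 10 MB, time = 5 s
File in Mb = 10 * 8 = 80 Mb
Throughput = 80 / 5 Mbps
Throughput = 16 Mbps

16


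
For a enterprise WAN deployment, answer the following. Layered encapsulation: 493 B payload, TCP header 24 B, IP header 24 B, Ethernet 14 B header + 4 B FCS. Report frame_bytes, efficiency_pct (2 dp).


TCP segment = 493 + 24 = 517 B
IP packet = 517 + 24 = 541 B
Ethernet frame = 541 + 14 + 4 = 559 B
Efficiency = app / frame = 493 / 559 = 0.881932 = 88.1932% -> 88.19% (2 dp)

559, 88.19


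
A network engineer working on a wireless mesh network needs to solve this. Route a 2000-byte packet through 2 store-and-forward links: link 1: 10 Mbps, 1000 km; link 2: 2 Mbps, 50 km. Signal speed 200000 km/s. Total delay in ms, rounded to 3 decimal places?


Packet = 2000 bytes = 16000 bits. Store-and-forward: sum (t_trans + t_prop) per link.
Link 1: t_trans = 16000/(10*10^6) s = 1.6000 ms; t_prop = 1000/200000 s = 5.0000 ms; subtotal = 6.6000 ms
Link 2: t_trans = 16000/(2*10^6) s = 8.0000 ms; t_prop = 50/200000 s = 0.2500 ms; subtotal = 8.2500 ms
End-to-end = 6.6000 + 8.2500 = 14.8500 ms -> 14.850 ms (3 dp)

14.850


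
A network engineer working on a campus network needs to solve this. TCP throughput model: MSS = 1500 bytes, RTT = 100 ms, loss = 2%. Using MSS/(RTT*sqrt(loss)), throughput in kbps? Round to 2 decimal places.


Given: MSS = 1500 bytes, RTT = 100 ms, loss = 2%
RTT in seconds = 100 / 1000 = 0.1
Loss rate = 2% = 0.02
sqrt(loss) = sqrt(0.02) = 0.141421356237
Throughput (bytes/s) = 1500 / (0.1 * 0.141421356237) = 106066.0172
Throughput (kbps) = 106066.0172 * 8 / 1000 = 848.528137 -> 848.53 kbps (2 dp)

848.53


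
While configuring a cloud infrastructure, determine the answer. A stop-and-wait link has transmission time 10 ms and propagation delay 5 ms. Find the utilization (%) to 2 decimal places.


Given: Ttrans = 10 ms, Tprop = 5 ms
RTT = 2 * Tprop = 2 * 5 = 10 ms
U = Ttrans / (Ttrans + RTT)
U = 10 / (10 + 10)
U = 10 / 20 = 0.5
U% = 50.00%

50.00


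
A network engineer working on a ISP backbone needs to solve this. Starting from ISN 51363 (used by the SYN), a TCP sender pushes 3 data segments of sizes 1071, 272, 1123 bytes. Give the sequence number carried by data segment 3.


The SYN occupies sequence number ISN = 51363, so the first data byte is ISN + 1 = 51364.
SEQ of data segment i = (ISN + 1) + sum of payload sizes of segments 1..i-1.
Segment 1: SEQ = 51364, payload = 1071 bytes
Segment 2: SEQ = 52435, payload = 272 bytes
Segment 3: SEQ = 52707, payload = 1123 bytes
SEQ of segment 3 = 51364 + 1071 + 272 = 52707

52707


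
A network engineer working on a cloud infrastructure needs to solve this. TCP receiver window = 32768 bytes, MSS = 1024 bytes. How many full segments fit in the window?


Given: RWND = 32768 bytes, MSS = 1024 bytes
Full segments = floor(RWND / MSS)
Full segments = floor(32768 / 1024)
Full segments = floor(32.0) = 32

32


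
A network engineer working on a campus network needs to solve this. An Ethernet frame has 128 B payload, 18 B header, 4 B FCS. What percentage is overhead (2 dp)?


Given: payload = 128 B, header = 18 B, trailer = 4 B
Overhead bytes = header + trailer = 18 + 4 = 22
Total frame = payload + overhead = 128 + 22 = 150
Overhead % = 22 / 150 * 100 = 14.6667% -> 14.67% (2 dp)

14.67


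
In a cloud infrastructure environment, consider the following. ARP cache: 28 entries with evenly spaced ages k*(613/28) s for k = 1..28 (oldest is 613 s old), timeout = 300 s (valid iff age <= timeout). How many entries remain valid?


Ages are k * 613/28 s for k = 1..28 (spacing = 21.8929 s).
Entry k is valid iff k * 613/28 <= 300 iff k <= 28 * 300 / 613 = 13.7031
n_valid = floor(13.7031) = 13
(n_stale = 28 - 13 = 15)

13


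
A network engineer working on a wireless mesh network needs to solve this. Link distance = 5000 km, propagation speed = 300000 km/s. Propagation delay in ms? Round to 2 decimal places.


Given: distance = 5000 km, speed = 300000 km/s
Delay = distance / speed = 5000 / 300000 seconds
Delay in ms = 5000 * 1000 / 300000
Delay = 16.6667 ms
Rounded to 2 dp = 16.67 ms

16.67


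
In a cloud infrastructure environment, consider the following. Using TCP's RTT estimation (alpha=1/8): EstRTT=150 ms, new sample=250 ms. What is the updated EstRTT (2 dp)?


Given: EstRTT = 150 ms, SampleRTT = 250 ms, alpha = 1/8
New EstRTT = (1 - alpha) * EstRTT + alpha * SampleRTT
(7/8) * 150 = 131.25
(1/8) * 250 = 31.25
New EstRTT = 131.25 + 31.25 = 162.5 ms -> 162.50 ms (2 dp)

162.50


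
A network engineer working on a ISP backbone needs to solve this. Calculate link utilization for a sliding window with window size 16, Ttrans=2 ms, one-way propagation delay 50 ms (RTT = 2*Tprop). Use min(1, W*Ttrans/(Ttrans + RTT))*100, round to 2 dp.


Given: W = 16, Ttrans = 2 ms, RTT = 100 ms (= 2 * Tprop, Tprop = 50 ms)
Cycle time = Ttrans + RTT = 2 + 100 = 102 ms (first packet sent until its ACK returns)
W * Ttrans = 16 * 2 = 32 ms of sending per cycle
W * Ttrans / (Ttrans + RTT) = 32 / 102 = 0.313725
U = min(1, 0.313725) = 0.313725
U% = 31.37%

31.37


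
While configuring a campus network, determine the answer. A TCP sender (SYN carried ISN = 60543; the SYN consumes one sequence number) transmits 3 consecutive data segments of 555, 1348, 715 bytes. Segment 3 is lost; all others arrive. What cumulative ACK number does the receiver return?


SYN uses sequence number 60543; first data byte = ISN + 1 = 60544.
Segment 1: SEQ = 60544, len = 555 B, covers [60544, 61098]
Segment 2: SEQ = 61099, len = 1348 B, covers [61099, 62446]
Segment 3: SEQ = 62447, len = 715 B, covers [62447, 63161] [LOST]
In-order data received: bytes [60544, 62446] (segments 1..2).
Segment 3 missing -> gap begins at byte 62447.
Cumulative ACK = next expected in-order byte = 60544 + 555 + 1348 = 62447

62447
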